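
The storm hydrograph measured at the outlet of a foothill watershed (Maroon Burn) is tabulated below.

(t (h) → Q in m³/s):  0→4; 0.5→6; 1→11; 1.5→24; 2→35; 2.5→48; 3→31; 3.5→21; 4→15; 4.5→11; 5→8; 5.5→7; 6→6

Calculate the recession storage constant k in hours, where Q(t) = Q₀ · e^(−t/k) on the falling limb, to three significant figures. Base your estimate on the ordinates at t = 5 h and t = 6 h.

k ≈ 3.48 h

On the falling limb, Q drops from 8 to 6 m³/s between t = 5 h and t = 6 h (Δt = 1 h).
k = −Δt / ln(Q₂/Q₁) = −1 / ln(6/8) = 3.48 h.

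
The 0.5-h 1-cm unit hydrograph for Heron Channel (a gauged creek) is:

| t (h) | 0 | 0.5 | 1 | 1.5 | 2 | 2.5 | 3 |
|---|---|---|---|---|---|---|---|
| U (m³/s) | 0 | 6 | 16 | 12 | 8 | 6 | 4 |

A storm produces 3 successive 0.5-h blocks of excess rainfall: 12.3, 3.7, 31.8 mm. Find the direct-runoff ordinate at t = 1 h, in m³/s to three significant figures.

Q ≈ 21.9 m³/s

By discrete convolution, Q_j = Σ (P_i / 10 mm) · U_{j−i}.
At t = 1 h (j=2): Q = (12.3/10)·16 + (3.7/10)·6 + (31.8/10)·0 = 21.9 m³/s.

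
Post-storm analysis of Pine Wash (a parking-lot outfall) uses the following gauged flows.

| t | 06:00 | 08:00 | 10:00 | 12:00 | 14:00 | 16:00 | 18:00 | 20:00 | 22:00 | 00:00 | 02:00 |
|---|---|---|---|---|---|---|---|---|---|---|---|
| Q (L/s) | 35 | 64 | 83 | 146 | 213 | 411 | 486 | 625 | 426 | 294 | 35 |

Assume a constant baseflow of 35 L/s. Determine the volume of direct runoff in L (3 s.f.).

V ≈ 1.75 × 10^7 L

Direct-runoff ordinates (Q − Q_b): 0.0, 29.0, 48.0, 111.0, 178.0, 376.0, 451.0, 590.0, 391.0, 259.0, 0.0 L/s.
ΣQ_DR = 2433 L/s.
With Δt = 2 h = 7200 s, V = ΣQ_DR · Δt = 2433 × 7200 = 1.75 × 10^7 L.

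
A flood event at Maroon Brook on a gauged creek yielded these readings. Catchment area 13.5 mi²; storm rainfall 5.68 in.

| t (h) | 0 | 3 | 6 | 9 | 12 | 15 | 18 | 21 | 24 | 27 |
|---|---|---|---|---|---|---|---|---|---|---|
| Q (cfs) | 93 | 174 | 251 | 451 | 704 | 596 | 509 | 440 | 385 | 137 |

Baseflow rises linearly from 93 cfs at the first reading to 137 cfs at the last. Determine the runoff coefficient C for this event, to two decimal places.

ΣQ_DR = 2590 cfs; V = ΣQ_DR·Δt = 2.797 × 10^7 ft³.
Runoff depth d = V / A = 0.8919 in.
C = d / P = 0.8919 / 5.68 = 0.16.

C ≈ 0.16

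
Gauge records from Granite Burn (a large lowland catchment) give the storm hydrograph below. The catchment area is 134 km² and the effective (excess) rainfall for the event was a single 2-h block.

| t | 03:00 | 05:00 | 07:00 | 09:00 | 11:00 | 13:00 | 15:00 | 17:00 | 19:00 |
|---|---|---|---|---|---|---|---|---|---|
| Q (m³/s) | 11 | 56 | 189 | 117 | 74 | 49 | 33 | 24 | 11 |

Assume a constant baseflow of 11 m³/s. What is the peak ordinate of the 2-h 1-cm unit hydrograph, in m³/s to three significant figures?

Direct runoff: 0.0, 45.0, 178.0, 106.0, 63.0, 38.0, 22.0, 13.0, 0.0 m³/s; ΣQ_DR = 465.0 m³/s, peak = 178.0 m³/s.
Runoff depth d = ΣQ_DR·Δt / A = 465.0 × 7200 / (134 km²) = 24.99 mm.
The 1-cm UH is the DRH scaled by (10 mm)/d, so U_p = 178.0 × 10/24.99 = 71.2 m³/s.

U_p ≈ 71.2 m³/s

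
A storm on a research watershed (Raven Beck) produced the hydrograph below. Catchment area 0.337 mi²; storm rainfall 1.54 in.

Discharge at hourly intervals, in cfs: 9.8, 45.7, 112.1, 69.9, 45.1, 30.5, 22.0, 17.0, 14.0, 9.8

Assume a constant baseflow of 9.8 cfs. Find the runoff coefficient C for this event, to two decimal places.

C ≈ 0.83

ΣQ_DR = 277.9 cfs; V = ΣQ_DR·Δt = 1.000 × 10^6 ft³.
Runoff depth d = V / A = 1.278 in.
C = d / P = 1.278 / 1.54 = 0.83.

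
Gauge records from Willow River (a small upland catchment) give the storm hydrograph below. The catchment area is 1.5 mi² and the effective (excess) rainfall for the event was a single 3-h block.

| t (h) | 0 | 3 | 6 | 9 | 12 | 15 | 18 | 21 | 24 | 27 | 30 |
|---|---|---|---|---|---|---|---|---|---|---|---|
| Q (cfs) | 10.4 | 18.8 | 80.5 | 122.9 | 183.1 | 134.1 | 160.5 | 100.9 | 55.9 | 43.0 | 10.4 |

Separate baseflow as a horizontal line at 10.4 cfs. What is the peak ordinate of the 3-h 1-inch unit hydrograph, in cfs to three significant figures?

Direct runoff: 0.0, 8.4, 70.1, 112.5, 172.7, 123.7, 150.1, 90.5, 45.5, 32.6, 0.0 cfs; ΣQ_DR = 806.1 cfs, peak = 172.7 cfs.
Runoff depth d = ΣQ_DR·Δt / A = 806.1 × 10800 / (1.5 mi²) = 2.498 in.
The 1-inch UH is the DRH scaled by (1 in)/d, so U_p = 172.7 × 1/2.498 = 69.1 cfs.

U_p ≈ 69.1 cfs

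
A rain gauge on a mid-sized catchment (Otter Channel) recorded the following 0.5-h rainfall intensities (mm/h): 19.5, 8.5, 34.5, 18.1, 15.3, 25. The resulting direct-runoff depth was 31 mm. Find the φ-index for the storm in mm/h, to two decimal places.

Only the 5 blocks with intensity above φ contribute runoff: 19.5, 34.5, 18.1, 15.3, 25 mm/h.
Σ(I−φ)·Δt = d  ⇒  (19.5+34.5+18.1+15.3+25 − 5φ)·0.5 = 31
φ = (112.4 − 31/0.5) / 5 = 10.08 mm/h.

φ ≈ 10.08 mm/h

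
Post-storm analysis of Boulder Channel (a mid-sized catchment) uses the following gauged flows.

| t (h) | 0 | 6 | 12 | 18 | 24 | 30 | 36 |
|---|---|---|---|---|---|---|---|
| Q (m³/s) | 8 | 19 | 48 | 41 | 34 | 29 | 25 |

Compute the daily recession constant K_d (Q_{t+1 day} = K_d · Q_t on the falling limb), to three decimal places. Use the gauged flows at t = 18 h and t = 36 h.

K_d ≈ 0.517

Between t = 18 h and t = 36 h the flow falls from 41 to 25 m³/s over 3×6 h = 18 h.
Per-interval ratio K = (25/41)^(1/3) = 0.8480; K_d = K^(24/6) = 0.517.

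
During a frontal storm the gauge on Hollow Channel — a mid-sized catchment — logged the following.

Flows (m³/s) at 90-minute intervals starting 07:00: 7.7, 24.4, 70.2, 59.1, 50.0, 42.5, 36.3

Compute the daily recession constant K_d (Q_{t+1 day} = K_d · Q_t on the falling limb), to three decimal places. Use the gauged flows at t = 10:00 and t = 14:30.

Between t = 10:00 and t = 14:30 the flow falls from 70.2 to 42.5 m³/s over 3×1.5 h = 4.5 h.
Per-interval ratio K = (42.5/70.2)^(1/3) = 0.8460; K_d = K^(24/1.5) = 0.069.

K_d ≈ 0.069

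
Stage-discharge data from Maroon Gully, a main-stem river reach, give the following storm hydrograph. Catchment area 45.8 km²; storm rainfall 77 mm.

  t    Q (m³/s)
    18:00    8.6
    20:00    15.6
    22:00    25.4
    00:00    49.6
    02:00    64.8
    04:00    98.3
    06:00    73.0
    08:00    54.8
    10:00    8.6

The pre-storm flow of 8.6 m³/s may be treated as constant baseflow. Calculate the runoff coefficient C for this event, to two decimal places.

C ≈ 0.66

ΣQ_DR = 321.3 m³/s; V = ΣQ_DR·Δt = 2.313 × 10^6 m³.
Runoff depth d = V / A = 50.51 mm.
C = d / P = 50.51 / 77 = 0.66.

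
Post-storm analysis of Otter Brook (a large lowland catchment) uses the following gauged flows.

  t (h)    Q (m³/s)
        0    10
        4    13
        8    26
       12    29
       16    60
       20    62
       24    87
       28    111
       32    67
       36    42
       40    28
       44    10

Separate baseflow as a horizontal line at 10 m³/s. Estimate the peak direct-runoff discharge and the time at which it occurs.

Subtracting baseflow gives direct-runoff ordinates: 0.0, 3.0, 16.0, 19.0, 50.0, 52.0, 77.0, 101.0, 57.0, 32.0, 18.0, 0.0 m³/s.
The maximum is 101.0 m³/s, occurring at the reading for t = 28 h.

Q_p = 101.0 m³/s at t = 28 h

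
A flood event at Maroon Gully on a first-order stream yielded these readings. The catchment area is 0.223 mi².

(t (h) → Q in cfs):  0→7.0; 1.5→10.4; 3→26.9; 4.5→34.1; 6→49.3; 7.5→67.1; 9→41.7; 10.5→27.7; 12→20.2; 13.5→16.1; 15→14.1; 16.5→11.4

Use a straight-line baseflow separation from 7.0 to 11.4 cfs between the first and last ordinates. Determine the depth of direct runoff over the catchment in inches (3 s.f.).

d ≈ 2.25 in

Direct runoff: 0.00, 3.00, 19.10, 25.90, 40.70, 58.10, 32.30, 17.90, 10.00, 5.50, 3.10, 0.00 cfs; ΣQ_DR = 215.6 cfs.
V = ΣQ_DR · Δt = 215.6 × 5400 s = 1.164 × 10^6 ft³.
Over A = 0.223 mi², depth = V / A = 2.25 in.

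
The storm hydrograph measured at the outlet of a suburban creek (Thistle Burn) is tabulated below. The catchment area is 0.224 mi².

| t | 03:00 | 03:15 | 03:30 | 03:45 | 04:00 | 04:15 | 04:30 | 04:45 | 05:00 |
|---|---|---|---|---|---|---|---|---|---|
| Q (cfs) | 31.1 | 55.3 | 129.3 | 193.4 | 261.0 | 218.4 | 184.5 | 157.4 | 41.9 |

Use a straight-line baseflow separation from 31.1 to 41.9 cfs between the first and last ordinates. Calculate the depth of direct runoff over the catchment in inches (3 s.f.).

Direct runoff: 0.00, 22.85, 95.50, 158.25, 224.50, 180.55, 145.30, 116.85, 0.00 cfs; ΣQ_DR = 943.8 cfs.
V = ΣQ_DR · Δt = 943.8 × 900 s = 8.494 × 10^5 ft³.
Over A = 0.224 mi², depth = V / A = 1.63 in.

d ≈ 1.63 in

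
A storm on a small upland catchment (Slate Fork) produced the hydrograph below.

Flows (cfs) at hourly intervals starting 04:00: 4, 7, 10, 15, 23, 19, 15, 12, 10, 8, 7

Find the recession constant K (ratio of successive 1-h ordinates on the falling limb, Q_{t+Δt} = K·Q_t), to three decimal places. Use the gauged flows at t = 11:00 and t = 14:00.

Using the recession-limb readings at t = 11:00 and t = 14:00: Q falls from 12 to 7 cfs over 3 intervals.
K = (Q₂/Q₁)^(1/3) = (7/12)^(1/3) = 0.836.

K ≈ 0.836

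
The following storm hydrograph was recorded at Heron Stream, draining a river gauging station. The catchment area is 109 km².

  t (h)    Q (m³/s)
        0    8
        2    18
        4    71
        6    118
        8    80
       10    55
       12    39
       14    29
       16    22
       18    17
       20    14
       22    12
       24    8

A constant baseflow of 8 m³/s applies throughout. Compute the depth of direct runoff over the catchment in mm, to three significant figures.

Direct runoff: 0.0, 10.0, 63.0, 110.0, 72.0, 47.0, 31.0, 21.0, 14.0, 9.0, 6.0, 4.0, 0.0 m³/s; ΣQ_DR = 387.0 m³/s.
V = ΣQ_DR · Δt = 387.0 × 7200 s = 2.786 × 10^6 m³.
Over A = 109 km², depth = V / A = 25.6 mm.

d ≈ 25.6 mm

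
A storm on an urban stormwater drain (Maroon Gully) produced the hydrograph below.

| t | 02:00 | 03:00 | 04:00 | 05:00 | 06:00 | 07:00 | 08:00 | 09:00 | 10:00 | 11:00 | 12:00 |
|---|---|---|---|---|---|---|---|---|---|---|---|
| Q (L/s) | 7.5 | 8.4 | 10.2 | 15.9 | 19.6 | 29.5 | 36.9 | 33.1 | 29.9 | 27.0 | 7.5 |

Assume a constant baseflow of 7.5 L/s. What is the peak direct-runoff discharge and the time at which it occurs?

Subtracting baseflow gives direct-runoff ordinates: 0.0, 0.9, 2.7, 8.4, 12.1, 22.0, 29.4, 25.6, 22.4, 19.5, 0.0 L/s.
The maximum is 29.4 L/s, occurring at the reading for t = 08:00.

Q_p = 29.4 L/s at t = 08:00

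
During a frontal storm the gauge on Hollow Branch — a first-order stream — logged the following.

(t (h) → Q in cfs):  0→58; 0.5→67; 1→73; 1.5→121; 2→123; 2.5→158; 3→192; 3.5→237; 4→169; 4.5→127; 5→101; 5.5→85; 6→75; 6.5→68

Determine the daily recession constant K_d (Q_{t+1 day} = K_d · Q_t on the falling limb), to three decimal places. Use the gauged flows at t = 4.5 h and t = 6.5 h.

Between t = 4.5 h and t = 6.5 h the flow falls from 127 to 68 cfs over 4×0.5 h = 2 h.
Per-interval ratio K = (68/127)^(1/4) = 0.8554; K_d = K^(24/0.5) = 0.001.

K_d ≈ 0.001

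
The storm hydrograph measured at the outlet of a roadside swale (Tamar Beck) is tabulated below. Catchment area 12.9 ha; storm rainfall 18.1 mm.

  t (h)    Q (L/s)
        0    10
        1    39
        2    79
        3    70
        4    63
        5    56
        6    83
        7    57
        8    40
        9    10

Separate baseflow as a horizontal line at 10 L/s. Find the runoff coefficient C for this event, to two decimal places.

C ≈ 0.63

ΣQ_DR = 407.0 L/s; V = ΣQ_DR·Δt = 1.465 × 10^6 L.
Runoff depth d = V / A = 11.36 mm.
C = d / P = 11.36 / 18.1 = 0.63.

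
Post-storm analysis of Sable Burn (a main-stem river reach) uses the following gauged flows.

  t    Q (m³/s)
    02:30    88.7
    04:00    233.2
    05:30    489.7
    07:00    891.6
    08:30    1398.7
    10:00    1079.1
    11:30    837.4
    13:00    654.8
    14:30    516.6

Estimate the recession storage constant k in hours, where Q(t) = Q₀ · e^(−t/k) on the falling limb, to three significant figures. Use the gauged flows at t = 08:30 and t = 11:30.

On the falling limb, Q drops from 1398.7 to 837.4 m³/s between t = 08:30 and t = 11:30 (Δt = 3 h).
k = −Δt / ln(Q₂/Q₁) = −3 / ln(837.4/1398.7) = 5.85 h.

k ≈ 5.85 h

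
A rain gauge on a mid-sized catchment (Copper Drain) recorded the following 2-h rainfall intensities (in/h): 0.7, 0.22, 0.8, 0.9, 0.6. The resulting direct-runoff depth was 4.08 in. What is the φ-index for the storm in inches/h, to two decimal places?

φ ≈ 0.24 in/h

Only the 4 blocks with intensity above φ contribute runoff: 0.7, 0.8, 0.9, 0.6 in/h.
Σ(I−φ)·Δt = d  ⇒  (0.7+0.8+0.9+0.6 − 4φ)·2 = 4.08
φ = (3.000 − 4.08/2) / 4 = 0.24 in/h.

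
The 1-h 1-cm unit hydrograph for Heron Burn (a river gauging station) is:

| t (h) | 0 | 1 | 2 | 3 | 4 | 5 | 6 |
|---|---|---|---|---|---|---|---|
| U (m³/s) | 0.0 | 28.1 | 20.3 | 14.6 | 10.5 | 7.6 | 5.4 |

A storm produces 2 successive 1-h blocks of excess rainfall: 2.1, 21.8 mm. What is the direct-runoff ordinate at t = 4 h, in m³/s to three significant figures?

Q ≈ 34.0 m³/s

By discrete convolution, Q_j = Σ (P_i / 10 mm) · U_{j−i}.
At t = 4 h (j=4): Q = (2.1/10)·10.5 + (21.8/10)·14.6 = 34.0 m³/s.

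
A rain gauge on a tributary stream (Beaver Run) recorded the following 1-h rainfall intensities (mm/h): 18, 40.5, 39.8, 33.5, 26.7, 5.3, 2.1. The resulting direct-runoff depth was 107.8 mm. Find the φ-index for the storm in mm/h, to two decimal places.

φ ≈ 10.14 mm/h

Only the 5 blocks with intensity above φ contribute runoff: 18, 40.5, 39.8, 33.5, 26.7 mm/h.
Σ(I−φ)·Δt = d  ⇒  (18+40.5+39.8+33.5+26.7 − 5φ)·1 = 107.8
φ = (158.5 − 107.8/1) / 5 = 10.14 mm/h.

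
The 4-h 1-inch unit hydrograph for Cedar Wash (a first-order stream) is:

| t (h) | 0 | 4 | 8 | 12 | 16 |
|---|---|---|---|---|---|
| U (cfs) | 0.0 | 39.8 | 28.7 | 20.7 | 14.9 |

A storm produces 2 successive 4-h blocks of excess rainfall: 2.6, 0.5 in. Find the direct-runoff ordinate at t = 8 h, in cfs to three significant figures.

Q ≈ 94.5 cfs

By discrete convolution, Q_j = Σ (P_i / 1 in) · U_{j−i}.
At t = 8 h (j=2): Q = (2.6/1)·28.7 + (0.5/1)·39.8 = 94.5 cfs.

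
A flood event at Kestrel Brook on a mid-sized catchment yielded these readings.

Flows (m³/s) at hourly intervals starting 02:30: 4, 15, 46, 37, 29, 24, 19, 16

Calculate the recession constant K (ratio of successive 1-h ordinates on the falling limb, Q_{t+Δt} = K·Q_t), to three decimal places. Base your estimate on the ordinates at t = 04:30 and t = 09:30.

Using the recession-limb readings at t = 04:30 and t = 09:30: Q falls from 46 to 16 m³/s over 5 intervals.
K = (Q₂/Q₁)^(1/5) = (16/46)^(1/5) = 0.810.

K ≈ 0.810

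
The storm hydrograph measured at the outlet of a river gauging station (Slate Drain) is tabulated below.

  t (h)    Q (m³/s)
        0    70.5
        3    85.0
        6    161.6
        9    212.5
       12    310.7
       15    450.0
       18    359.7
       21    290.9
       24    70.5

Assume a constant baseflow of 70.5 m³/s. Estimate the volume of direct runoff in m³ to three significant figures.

Direct-runoff ordinates (Q − Q_b): 0.0, 14.5, 91.1, 142.0, 240.2, 379.5, 289.2, 220.4, 0.0 m³/s.
ΣQ_DR = 1377 m³/s.
With Δt = 3 h = 10800 s, V = ΣQ_DR · Δt = 1377 × 10800 = 1.49 × 10^7 m³.

V ≈ 1.49 × 10^7 m³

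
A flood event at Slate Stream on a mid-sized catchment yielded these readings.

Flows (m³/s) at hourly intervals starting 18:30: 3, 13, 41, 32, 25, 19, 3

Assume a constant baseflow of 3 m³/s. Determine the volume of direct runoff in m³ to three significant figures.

V ≈ 4.14 × 10^5 m³

Direct-runoff ordinates (Q − Q_b): 0.0, 10.0, 38.0, 29.0, 22.0, 16.0, 0.0 m³/s.
ΣQ_DR = 115.0 m³/s.
With Δt = 1 h = 3600 s, V = ΣQ_DR · Δt = 115.0 × 3600 = 4.14 × 10^5 m³.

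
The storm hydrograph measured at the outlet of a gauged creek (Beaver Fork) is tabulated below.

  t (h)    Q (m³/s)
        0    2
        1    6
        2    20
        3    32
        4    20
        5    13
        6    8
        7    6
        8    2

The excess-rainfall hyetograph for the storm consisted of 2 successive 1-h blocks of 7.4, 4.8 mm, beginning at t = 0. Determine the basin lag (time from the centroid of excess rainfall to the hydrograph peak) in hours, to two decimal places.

Centroid of excess rainfall: t_c = Σ P_i·t̄_i / ΣP_i = 0.8934 h (block centres at 0.5, 1.5 h).
Hydrograph peak occurs at t = 3 h, so basin lag t_L = 3 − 0.8934 = 2.11 h.

t_L ≈ 2.11 h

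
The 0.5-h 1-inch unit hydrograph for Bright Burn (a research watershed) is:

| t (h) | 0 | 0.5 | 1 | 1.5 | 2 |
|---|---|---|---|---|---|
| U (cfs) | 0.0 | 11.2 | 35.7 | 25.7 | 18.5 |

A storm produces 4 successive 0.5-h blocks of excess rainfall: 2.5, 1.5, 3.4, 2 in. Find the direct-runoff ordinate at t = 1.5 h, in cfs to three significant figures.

By discrete convolution, Q_j = Σ (P_i / 1 in) · U_{j−i}.
At t = 1.5 h (j=3): Q = (2.5/1)·25.7 + (1.5/1)·35.7 + (3.4/1)·11.2 + (2/1)·0.0 = 156 cfs.

Q ≈ 156 cfs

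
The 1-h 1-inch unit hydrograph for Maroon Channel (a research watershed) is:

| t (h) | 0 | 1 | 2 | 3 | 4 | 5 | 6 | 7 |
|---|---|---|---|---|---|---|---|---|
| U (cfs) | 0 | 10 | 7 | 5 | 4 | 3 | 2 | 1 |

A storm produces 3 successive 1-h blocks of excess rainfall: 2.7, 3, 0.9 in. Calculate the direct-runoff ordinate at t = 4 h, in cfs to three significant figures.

Q ≈ 32.1 cfs

By discrete convolution, Q_j = Σ (P_i / 1 in) · U_{j−i}.
At t = 4 h (j=4): Q = (2.7/1)·4 + (3/1)·5 + (0.9/1)·7 = 32.1 cfs.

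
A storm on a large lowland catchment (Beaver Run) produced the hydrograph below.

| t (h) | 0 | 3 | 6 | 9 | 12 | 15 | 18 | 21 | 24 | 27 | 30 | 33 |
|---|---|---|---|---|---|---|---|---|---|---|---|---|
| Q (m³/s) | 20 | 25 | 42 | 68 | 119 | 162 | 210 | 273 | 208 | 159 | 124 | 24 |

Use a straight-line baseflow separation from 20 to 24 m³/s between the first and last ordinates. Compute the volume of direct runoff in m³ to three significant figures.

Direct-runoff ordinates (Q − Q_b): 0.00, 4.64, 21.27, 46.91, 97.55, 140.18, 187.82, 250.45, 185.09, 135.73, 100.36, 0.00 m³/s.
ΣQ_DR = 1170 m³/s.
With Δt = 3 h = 10800 s, V = ΣQ_DR · Δt = 1170 × 10800 = 1.26 × 10^7 m³.

V ≈ 1.26 × 10^7 m³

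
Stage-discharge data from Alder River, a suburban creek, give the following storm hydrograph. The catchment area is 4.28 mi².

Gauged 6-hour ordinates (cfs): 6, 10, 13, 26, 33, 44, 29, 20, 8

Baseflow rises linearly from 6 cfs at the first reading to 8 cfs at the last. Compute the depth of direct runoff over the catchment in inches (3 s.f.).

Direct runoff: 0.00, 3.75, 6.50, 19.25, 26.00, 36.75, 21.50, 12.25, 0.00 cfs; ΣQ_DR = 126.0 cfs.
V = ΣQ_DR · Δt = 126.0 × 21600 s = 2.722 × 10^6 ft³.
Over A = 4.28 mi², depth = V / A = 0.274 in.

d ≈ 0.274 in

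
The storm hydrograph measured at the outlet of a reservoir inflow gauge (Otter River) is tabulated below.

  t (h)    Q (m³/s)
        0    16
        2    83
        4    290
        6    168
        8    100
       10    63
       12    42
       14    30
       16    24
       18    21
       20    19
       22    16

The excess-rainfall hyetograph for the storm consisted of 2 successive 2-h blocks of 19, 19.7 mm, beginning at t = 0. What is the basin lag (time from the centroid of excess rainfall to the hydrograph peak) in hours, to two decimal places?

Centroid of excess rainfall: t_c = Σ P_i·t̄_i / ΣP_i = 2.0181 h (block centres at 1, 3 h).
Hydrograph peak occurs at t = 4 h, so basin lag t_L = 4 − 2.0181 = 1.98 h.

t_L ≈ 1.98 h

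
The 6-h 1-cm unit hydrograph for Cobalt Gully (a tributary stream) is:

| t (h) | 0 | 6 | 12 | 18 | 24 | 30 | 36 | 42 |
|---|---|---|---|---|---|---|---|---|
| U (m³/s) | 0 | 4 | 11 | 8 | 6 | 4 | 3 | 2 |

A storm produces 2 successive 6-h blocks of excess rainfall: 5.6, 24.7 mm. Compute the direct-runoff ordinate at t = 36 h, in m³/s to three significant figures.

Q ≈ 11.6 m³/s

By discrete convolution, Q_j = Σ (P_i / 10 mm) · U_{j−i}.
At t = 36 h (j=6): Q = (5.6/10)·3 + (24.7/10)·4 = 11.6 m³/s.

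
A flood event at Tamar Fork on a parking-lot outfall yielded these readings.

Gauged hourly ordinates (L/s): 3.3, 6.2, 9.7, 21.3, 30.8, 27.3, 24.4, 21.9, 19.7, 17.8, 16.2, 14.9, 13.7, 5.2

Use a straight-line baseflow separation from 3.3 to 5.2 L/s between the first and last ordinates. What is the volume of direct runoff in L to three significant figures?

Direct-runoff ordinates (Q − Q_b): 0.00, 2.75, 6.11, 17.56, 26.92, 23.27, 20.22, 17.58, 15.23, 13.18, 11.44, 9.99, 8.65, 0.00 L/s.
ΣQ_DR = 172.9 L/s.
With Δt = 1 h = 3600 s, V = ΣQ_DR · Δt = 172.9 × 3600 = 6.22 × 10^5 L.

V ≈ 6.22 × 10^5 L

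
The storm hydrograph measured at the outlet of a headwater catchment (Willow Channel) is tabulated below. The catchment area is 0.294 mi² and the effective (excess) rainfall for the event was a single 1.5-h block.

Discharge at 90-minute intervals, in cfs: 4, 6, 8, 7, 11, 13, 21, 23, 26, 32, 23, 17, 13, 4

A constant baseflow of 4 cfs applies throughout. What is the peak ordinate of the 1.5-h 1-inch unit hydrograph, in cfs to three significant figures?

Direct runoff: 0.0, 2.0, 4.0, 3.0, 7.0, 9.0, 17.0, 19.0, 22.0, 28.0, 19.0, 13.0, 9.0, 0.0 cfs; ΣQ_DR = 152.0 cfs, peak = 28.0 cfs.
Runoff depth d = ΣQ_DR·Δt / A = 152.0 × 5400 / (0.294 mi²) = 1.202 in.
The 1-inch UH is the DRH scaled by (1 in)/d, so U_p = 28.0 × 1/1.202 = 23.3 cfs.

U_p ≈ 23.3 cfs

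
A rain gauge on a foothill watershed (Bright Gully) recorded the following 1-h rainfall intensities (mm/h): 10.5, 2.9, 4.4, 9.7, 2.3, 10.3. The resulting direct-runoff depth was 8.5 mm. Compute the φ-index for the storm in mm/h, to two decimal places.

φ ≈ 7.33 mm/h

Only the 3 blocks with intensity above φ contribute runoff: 10.5, 9.7, 10.3 mm/h.
Σ(I−φ)·Δt = d  ⇒  (10.5+9.7+10.3 − 3φ)·1 = 8.5
φ = (30.50 − 8.5/1) / 3 = 7.33 mm/h.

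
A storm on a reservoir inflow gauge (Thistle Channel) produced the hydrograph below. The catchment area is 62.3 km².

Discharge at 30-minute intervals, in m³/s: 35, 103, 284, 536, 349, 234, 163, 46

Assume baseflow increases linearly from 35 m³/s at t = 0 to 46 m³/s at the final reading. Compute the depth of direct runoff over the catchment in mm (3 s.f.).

Direct runoff: 0.00, 66.43, 245.86, 496.29, 307.71, 191.14, 118.57, 0.00 m³/s; ΣQ_DR = 1426 m³/s.
V = ΣQ_DR · Δt = 1426 × 1800 s = 2.567 × 10^6 m³.
Over A = 62.3 km², depth = V / A = 41.2 mm.

d ≈ 41.2 mm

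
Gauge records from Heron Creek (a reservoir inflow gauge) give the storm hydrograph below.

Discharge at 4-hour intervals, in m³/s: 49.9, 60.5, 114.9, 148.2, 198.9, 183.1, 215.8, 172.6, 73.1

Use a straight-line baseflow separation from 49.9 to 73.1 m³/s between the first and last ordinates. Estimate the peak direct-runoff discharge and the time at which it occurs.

Q_p = 148.50 m³/s at t = 24 h

Subtracting baseflow gives direct-runoff ordinates: 0.00, 7.70, 59.20, 89.60, 137.40, 118.70, 148.50, 102.40, 0.00 m³/s.
The maximum is 148.50 m³/s, occurring at the reading for t = 24 h.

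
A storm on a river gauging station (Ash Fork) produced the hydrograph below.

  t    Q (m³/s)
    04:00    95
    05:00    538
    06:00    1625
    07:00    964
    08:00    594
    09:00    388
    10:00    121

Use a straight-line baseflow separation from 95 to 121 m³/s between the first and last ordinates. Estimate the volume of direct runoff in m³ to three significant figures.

V ≈ 1.28 × 10^7 m³

Direct-runoff ordinates (Q − Q_b): 0.00, 438.67, 1521.33, 856.00, 481.67, 271.33, 0.00 m³/s.
ΣQ_DR = 3569 m³/s.
With Δt = 1 h = 3600 s, V = ΣQ_DR · Δt = 3569 × 3600 = 1.28 × 10^7 m³.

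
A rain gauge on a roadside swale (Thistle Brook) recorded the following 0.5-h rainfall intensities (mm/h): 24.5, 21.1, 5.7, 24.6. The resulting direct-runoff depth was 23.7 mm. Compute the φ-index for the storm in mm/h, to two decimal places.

φ ≈ 7.60 mm/h

Only the 3 blocks with intensity above φ contribute runoff: 24.5, 21.1, 24.6 mm/h.
Σ(I−φ)·Δt = d  ⇒  (24.5+21.1+24.6 − 3φ)·0.5 = 23.7
φ = (70.20 − 23.7/0.5) / 3 = 7.60 mm/h.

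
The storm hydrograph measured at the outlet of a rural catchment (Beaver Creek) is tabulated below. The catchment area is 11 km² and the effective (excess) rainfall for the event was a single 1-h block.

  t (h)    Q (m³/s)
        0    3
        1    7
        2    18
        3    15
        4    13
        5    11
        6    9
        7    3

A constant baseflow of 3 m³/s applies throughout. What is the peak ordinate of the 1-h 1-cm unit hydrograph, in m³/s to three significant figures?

Direct runoff: 0.0, 4.0, 15.0, 12.0, 10.0, 8.0, 6.0, 0.0 m³/s; ΣQ_DR = 55.00 m³/s, peak = 15.0 m³/s.
Runoff depth d = ΣQ_DR·Δt / A = 55.00 × 3600 / (11 km²) = 18.00 mm.
The 1-cm UH is the DRH scaled by (10 mm)/d, so U_p = 15.0 × 10/18.00 = 8.33 m³/s.

U_p ≈ 8.33 m³/s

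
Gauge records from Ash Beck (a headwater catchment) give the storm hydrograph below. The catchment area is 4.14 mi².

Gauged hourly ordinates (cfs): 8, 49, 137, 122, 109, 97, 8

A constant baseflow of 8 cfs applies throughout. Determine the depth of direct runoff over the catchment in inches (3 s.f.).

d ≈ 0.177 in

Direct runoff: 0.0, 41.0, 129.0, 114.0, 101.0, 89.0, 0.0 cfs; ΣQ_DR = 474.0 cfs.
V = ΣQ_DR · Δt = 474.0 × 3600 s = 1.706 × 10^6 ft³.
Over A = 4.14 mi², depth = V / A = 0.177 in.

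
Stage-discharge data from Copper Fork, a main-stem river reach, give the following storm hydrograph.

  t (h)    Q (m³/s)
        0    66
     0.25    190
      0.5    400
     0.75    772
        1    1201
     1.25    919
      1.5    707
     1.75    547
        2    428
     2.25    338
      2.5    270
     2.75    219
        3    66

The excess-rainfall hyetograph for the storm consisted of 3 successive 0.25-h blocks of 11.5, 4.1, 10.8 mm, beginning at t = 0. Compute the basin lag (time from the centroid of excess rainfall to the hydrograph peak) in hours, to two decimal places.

Centroid of excess rainfall: t_c = Σ P_i·t̄_i / ΣP_i = 0.3684 h (block centres at 0.125, 0.375, 0.625 h).
Hydrograph peak occurs at t = 1 h, so basin lag t_L = 1 − 0.3684 = 0.63 h.

t_L ≈ 0.63 h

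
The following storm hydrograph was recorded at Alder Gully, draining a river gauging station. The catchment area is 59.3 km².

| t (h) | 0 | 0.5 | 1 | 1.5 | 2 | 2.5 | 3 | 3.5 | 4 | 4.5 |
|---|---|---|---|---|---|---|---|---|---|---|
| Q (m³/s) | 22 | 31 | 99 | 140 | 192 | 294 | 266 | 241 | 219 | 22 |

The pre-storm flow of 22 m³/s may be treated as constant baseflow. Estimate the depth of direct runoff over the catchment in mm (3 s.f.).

Direct runoff: 0.0, 9.0, 77.0, 118.0, 170.0, 272.0, 244.0, 219.0, 197.0, 0.0 m³/s; ΣQ_DR = 1306 m³/s.
V = ΣQ_DR · Δt = 1306 × 1800 s = 2.351 × 10^6 m³.
Over A = 59.3 km², depth = V / A = 39.6 mm.

d ≈ 39.6 mm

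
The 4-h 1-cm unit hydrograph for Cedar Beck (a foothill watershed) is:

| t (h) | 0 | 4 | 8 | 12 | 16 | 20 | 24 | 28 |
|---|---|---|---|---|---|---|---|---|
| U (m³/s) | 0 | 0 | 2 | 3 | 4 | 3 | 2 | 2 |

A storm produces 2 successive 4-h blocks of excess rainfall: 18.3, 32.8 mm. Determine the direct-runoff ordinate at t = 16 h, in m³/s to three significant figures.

Q ≈ 17.2 m³/s

By discrete convolution, Q_j = Σ (P_i / 10 mm) · U_{j−i}.
At t = 16 h (j=4): Q = (18.3/10)·4 + (32.8/10)·3 = 17.2 m³/s.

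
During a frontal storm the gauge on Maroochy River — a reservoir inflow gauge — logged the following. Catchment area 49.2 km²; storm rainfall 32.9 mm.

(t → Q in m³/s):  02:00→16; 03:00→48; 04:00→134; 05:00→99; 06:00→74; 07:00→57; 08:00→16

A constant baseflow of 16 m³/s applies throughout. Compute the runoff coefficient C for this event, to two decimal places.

ΣQ_DR = 332.0 m³/s; V = ΣQ_DR·Δt = 1.195 × 10^6 m³.
Runoff depth d = V / A = 24.29 mm.
C = d / P = 24.29 / 32.9 = 0.74.

C ≈ 0.74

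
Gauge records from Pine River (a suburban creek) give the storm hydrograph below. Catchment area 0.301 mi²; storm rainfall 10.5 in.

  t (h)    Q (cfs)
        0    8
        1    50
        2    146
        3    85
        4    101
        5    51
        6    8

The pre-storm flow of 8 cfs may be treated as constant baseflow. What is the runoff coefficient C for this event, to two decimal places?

C ≈ 0.19

ΣQ_DR = 393.0 cfs; V = ΣQ_DR·Δt = 1.415 × 10^6 ft³.
Runoff depth d = V / A = 2.023 in.
C = d / P = 2.023 / 10.5 = 0.19.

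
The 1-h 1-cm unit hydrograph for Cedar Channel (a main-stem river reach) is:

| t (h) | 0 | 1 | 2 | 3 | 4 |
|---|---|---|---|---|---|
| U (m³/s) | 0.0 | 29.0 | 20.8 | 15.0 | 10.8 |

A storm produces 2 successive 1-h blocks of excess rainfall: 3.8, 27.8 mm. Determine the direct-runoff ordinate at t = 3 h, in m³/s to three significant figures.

By discrete convolution, Q_j = Σ (P_i / 10 mm) · U_{j−i}.
At t = 3 h (j=3): Q = (3.8/10)·15.0 + (27.8/10)·20.8 = 63.5 m³/s.

Q ≈ 63.5 m³/s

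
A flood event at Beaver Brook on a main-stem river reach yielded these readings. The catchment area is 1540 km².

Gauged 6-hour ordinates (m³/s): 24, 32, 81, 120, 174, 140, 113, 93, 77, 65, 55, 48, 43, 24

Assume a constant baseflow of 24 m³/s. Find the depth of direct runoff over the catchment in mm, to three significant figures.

Direct runoff: 0.0, 8.0, 57.0, 96.0, 150.0, 116.0, 89.0, 69.0, 53.0, 41.0, 31.0, 24.0, 19.0, 0.0 m³/s; ΣQ_DR = 753.0 m³/s.
V = ΣQ_DR · Δt = 753.0 × 21600 s = 1.626 × 10^7 m³.
Over A = 1540 km², depth = V / A = 10.6 mm.

d ≈ 10.6 mm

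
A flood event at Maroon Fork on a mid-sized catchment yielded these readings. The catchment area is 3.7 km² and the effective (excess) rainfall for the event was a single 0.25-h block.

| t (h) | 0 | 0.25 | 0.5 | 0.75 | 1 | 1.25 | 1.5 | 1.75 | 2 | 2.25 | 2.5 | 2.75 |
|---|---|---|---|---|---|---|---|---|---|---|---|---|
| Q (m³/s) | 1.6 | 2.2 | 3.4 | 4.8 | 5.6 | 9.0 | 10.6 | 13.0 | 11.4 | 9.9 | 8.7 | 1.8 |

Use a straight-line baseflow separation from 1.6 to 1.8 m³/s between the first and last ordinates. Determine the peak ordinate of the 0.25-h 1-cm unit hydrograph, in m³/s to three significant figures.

Direct runoff: 0.00, 0.58, 1.76, 3.15, 3.93, 7.31, 8.89, 11.27, 9.65, 8.14, 6.92, 0.00 m³/s; ΣQ_DR = 61.60 m³/s, peak = 11.27 m³/s.
Runoff depth d = ΣQ_DR·Δt / A = 61.60 × 900 / (3.7 km²) = 14.98 mm.
The 1-cm UH is the DRH scaled by (10 mm)/d, so U_p = 11.27 × 10/14.98 = 7.52 m³/s.

U_p ≈ 7.52 m³/s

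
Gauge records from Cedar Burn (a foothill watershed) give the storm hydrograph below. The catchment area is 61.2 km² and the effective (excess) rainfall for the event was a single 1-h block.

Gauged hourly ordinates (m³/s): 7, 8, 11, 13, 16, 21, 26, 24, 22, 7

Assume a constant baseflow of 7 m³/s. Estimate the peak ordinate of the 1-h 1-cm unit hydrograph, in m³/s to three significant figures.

U_p ≈ 38.0 m³/s

Direct runoff: 0.0, 1.0, 4.0, 6.0, 9.0, 14.0, 19.0, 17.0, 15.0, 0.0 m³/s; ΣQ_DR = 85.00 m³/s, peak = 19.0 m³/s.
Runoff depth d = ΣQ_DR·Δt / A = 85.00 × 3600 / (61.2 km²) = 5.000 mm.
The 1-cm UH is the DRH scaled by (10 mm)/d, so U_p = 19.0 × 10/5.000 = 38.0 m³/s.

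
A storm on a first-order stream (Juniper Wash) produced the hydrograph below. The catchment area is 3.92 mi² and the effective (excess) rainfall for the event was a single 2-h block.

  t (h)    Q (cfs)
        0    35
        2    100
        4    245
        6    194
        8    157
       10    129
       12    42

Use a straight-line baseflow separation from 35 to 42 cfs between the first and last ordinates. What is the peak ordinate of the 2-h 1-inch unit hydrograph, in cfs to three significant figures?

Direct runoff: 0.00, 63.83, 207.67, 155.50, 117.33, 88.17, 0.00 cfs; ΣQ_DR = 632.5 cfs, peak = 207.67 cfs.
Runoff depth d = ΣQ_DR·Δt / A = 632.5 × 7200 / (3.92 mi²) = 0.5001 in.
The 1-inch UH is the DRH scaled by (1 in)/d, so U_p = 207.67 × 1/0.5001 = 415 cfs.

U_p ≈ 415 cfs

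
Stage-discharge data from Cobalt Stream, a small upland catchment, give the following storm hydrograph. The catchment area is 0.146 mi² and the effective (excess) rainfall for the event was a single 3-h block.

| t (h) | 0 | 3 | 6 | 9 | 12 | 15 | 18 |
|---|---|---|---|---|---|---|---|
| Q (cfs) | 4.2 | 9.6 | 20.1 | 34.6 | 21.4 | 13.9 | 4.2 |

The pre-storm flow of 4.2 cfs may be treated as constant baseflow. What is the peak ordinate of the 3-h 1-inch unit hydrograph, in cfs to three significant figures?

U_p ≈ 12.1 cfs

Direct runoff: 0.0, 5.4, 15.9, 30.4, 17.2, 9.7, 0.0 cfs; ΣQ_DR = 78.60 cfs, peak = 30.4 cfs.
Runoff depth d = ΣQ_DR·Δt / A = 78.60 × 10800 / (0.146 mi²) = 2.503 in.
The 1-inch UH is the DRH scaled by (1 in)/d, so U_p = 30.4 × 1/2.503 = 12.1 cfs.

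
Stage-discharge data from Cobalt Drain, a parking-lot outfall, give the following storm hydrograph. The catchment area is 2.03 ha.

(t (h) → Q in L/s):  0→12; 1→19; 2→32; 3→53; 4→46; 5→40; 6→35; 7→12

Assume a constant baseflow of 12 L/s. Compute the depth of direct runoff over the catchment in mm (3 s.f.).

d ≈ 27.1 mm

Direct runoff: 0.0, 7.0, 20.0, 41.0, 34.0, 28.0, 23.0, 0.0 L/s; ΣQ_DR = 153.0 L/s.
V = ΣQ_DR · Δt = 153.0 × 3600 s = 5.508 × 10^5 L.
Over A = 2.03 ha, depth = V / A = 27.1 mm.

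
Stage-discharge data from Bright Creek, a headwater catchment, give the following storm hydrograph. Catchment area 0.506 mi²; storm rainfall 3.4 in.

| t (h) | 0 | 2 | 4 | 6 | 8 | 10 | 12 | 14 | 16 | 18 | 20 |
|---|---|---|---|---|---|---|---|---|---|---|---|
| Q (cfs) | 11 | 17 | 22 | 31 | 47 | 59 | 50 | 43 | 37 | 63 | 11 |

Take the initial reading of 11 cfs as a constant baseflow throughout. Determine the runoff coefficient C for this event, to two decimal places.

ΣQ_DR = 270.0 cfs; V = ΣQ_DR·Δt = 1.944 × 10^6 ft³.
Runoff depth d = V / A = 1.654 in.
C = d / P = 1.654 / 3.4 = 0.49.

C ≈ 0.49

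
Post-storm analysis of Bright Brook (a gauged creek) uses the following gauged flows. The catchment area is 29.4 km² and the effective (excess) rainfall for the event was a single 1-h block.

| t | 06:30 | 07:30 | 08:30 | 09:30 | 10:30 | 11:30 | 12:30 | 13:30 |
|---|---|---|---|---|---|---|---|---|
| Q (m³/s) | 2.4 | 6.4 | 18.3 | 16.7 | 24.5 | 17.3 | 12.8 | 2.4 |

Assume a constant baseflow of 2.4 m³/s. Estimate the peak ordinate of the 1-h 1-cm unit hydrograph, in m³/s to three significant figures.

Direct runoff: 0.0, 4.0, 15.9, 14.3, 22.1, 14.9, 10.4, 0.0 m³/s; ΣQ_DR = 81.60 m³/s, peak = 22.1 m³/s.
Runoff depth d = ΣQ_DR·Δt / A = 81.60 × 3600 / (29.4 km²) = 9.992 mm.
The 1-cm UH is the DRH scaled by (10 mm)/d, so U_p = 22.1 × 10/9.992 = 22.1 m³/s.

U_p ≈ 22.1 m³/s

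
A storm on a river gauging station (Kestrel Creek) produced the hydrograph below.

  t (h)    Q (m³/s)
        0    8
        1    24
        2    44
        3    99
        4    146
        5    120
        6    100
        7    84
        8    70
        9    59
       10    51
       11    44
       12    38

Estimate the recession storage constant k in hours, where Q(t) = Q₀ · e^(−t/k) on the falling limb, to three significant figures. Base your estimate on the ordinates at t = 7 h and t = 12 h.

On the falling limb, Q drops from 84 to 38 m³/s between t = 7 h and t = 12 h (Δt = 5 h).
k = −Δt / ln(Q₂/Q₁) = −5 / ln(38/84) = 6.30 h.

k ≈ 6.30 h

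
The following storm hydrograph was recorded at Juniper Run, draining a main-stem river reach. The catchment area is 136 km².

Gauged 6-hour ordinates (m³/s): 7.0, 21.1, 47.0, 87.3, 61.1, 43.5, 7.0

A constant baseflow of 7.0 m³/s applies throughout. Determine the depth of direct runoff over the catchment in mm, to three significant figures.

d ≈ 35.7 mm

Direct runoff: 0.0, 14.1, 40.0, 80.3, 54.1, 36.5, 0.0 m³/s; ΣQ_DR = 225.0 m³/s.
V = ΣQ_DR · Δt = 225.0 × 21600 s = 4.860 × 10^6 m³.
Over A = 136 km², depth = V / A = 35.7 mm.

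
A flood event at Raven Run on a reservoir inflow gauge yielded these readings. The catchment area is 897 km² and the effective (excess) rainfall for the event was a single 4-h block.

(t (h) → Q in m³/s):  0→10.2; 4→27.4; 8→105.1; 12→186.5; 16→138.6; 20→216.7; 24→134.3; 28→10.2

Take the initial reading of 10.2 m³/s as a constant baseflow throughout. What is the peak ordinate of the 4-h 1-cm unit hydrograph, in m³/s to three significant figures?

U_p ≈ 172 m³/s

Direct runoff: 0.0, 17.2, 94.9, 176.3, 128.4, 206.5, 124.1, 0.0 m³/s; ΣQ_DR = 747.4 m³/s, peak = 206.5 m³/s.
Runoff depth d = ΣQ_DR·Δt / A = 747.4 × 14400 / (897 km²) = 12.00 mm.
The 1-cm UH is the DRH scaled by (10 mm)/d, so U_p = 206.5 × 10/12.00 = 172 m³/s.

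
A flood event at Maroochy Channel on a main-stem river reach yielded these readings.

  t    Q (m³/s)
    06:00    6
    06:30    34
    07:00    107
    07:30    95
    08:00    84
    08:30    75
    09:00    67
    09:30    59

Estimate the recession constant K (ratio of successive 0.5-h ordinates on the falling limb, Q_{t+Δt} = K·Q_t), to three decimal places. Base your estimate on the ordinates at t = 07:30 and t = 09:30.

Using the recession-limb readings at t = 07:30 and t = 09:30: Q falls from 95 to 59 m³/s over 4 intervals.
K = (Q₂/Q₁)^(1/4) = (59/95)^(1/4) = 0.888.

K ≈ 0.888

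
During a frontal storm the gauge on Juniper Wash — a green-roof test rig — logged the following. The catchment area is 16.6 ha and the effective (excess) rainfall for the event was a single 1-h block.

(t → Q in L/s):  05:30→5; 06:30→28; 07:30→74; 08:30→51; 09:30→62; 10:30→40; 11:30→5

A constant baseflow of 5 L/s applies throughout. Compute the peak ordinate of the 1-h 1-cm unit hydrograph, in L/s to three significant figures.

U_p ≈ 138 L/s

Direct runoff: 0.0, 23.0, 69.0, 46.0, 57.0, 35.0, 0.0 L/s; ΣQ_DR = 230.0 L/s, peak = 69.0 L/s.
Runoff depth d = ΣQ_DR·Δt / A = 230.0 × 3600 / (16.6 ha) = 4.988 mm.
The 1-cm UH is the DRH scaled by (10 mm)/d, so U_p = 69.0 × 10/4.988 = 138 L/s.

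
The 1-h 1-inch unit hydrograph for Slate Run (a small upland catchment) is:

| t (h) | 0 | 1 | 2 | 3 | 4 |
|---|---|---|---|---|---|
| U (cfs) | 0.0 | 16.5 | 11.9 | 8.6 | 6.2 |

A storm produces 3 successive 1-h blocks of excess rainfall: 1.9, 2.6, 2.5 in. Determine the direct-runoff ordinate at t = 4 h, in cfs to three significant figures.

By discrete convolution, Q_j = Σ (P_i / 1 in) · U_{j−i}.
At t = 4 h (j=4): Q = (1.9/1)·6.2 + (2.6/1)·8.6 + (2.5/1)·11.9 = 63.9 cfs.

Q ≈ 63.9 cfs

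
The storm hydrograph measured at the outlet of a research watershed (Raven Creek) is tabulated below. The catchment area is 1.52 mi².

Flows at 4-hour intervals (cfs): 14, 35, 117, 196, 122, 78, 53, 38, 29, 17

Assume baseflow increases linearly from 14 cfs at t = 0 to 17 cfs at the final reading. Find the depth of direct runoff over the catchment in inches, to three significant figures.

Direct runoff: 0.00, 20.67, 102.33, 181.00, 106.67, 62.33, 37.00, 21.67, 12.33, 0.00 cfs; ΣQ_DR = 544.0 cfs.
V = ΣQ_DR · Δt = 544.0 × 14400 s = 7.834 × 10^6 ft³.
Over A = 1.52 mi², depth = V / A = 2.22 in.

d ≈ 2.22 in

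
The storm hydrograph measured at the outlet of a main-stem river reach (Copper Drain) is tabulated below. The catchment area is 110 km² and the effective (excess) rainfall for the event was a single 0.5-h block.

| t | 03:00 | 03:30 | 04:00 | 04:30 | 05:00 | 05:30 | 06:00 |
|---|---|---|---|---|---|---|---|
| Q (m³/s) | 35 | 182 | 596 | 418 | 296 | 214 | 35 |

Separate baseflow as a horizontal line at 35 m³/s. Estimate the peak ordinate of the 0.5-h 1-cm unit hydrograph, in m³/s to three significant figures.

U_p ≈ 224 m³/s

Direct runoff: 0.0, 147.0, 561.0, 383.0, 261.0, 179.0, 0.0 m³/s; ΣQ_DR = 1531 m³/s, peak = 561.0 m³/s.
Runoff depth d = ΣQ_DR·Δt / A = 1531 × 1800 / (110 km²) = 25.05 mm.
The 1-cm UH is the DRH scaled by (10 mm)/d, so U_p = 561.0 × 10/25.05 = 224 m³/s.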